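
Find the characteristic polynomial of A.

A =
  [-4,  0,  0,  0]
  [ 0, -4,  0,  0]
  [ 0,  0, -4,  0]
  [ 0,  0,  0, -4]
x^4 + 16*x^3 + 96*x^2 + 256*x + 256

Expanding det(x·I − A) (e.g. by cofactor expansion or by noting that A is similar to its Jordan form J, which has the same characteristic polynomial as A) gives
  χ_A(x) = x^4 + 16*x^3 + 96*x^2 + 256*x + 256
which factors as (x + 4)^4. The eigenvalues (with algebraic multiplicities) are λ = -4 with multiplicity 4.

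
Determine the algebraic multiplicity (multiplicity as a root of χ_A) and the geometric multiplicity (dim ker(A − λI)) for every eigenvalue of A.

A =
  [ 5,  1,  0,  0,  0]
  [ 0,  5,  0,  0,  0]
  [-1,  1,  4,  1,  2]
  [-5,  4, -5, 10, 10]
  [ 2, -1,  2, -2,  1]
λ = 5: alg = 5, geom = 3

Step 1 — factor the characteristic polynomial to read off the algebraic multiplicities:
  χ_A(x) = (x - 5)^5

Step 2 — compute geometric multiplicities via the rank-nullity identity g(λ) = n − rank(A − λI):
  rank(A − (5)·I) = 2, so dim ker(A − (5)·I) = n − 2 = 3

Summary:
  λ = 5: algebraic multiplicity = 5, geometric multiplicity = 3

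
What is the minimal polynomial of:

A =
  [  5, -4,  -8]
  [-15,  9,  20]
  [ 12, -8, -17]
x^2 + 2*x + 1

The characteristic polynomial is χ_A(x) = (x + 1)^3, so the eigenvalues are known. The minimal polynomial is
  m_A(x) = Π_λ (x − λ)^{k_λ}
where k_λ is the size of the *largest* Jordan block for λ (equivalently, the smallest k with (A − λI)^k v = 0 for every generalised eigenvector v of λ).

  λ = -1: largest Jordan block has size 2, contributing (x + 1)^2

So m_A(x) = (x + 1)^2 = x^2 + 2*x + 1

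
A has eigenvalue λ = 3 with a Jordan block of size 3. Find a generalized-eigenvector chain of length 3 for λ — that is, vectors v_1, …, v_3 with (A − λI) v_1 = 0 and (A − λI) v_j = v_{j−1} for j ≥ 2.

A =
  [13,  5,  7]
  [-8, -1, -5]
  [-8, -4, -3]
A Jordan chain for λ = 3 of length 3:
v_1 = (4, -8, 0)ᵀ
v_2 = (10, -8, -8)ᵀ
v_3 = (1, 0, 0)ᵀ

Let N = A − (3)·I. We want v_3 with N^3 v_3 = 0 but N^2 v_3 ≠ 0; then v_{j-1} := N · v_j for j = 3, …, 2.

Pick v_3 = (1, 0, 0)ᵀ.
Then v_2 = N · v_3 = (10, -8, -8)ᵀ.
Then v_1 = N · v_2 = (4, -8, 0)ᵀ.

Sanity check: (A − (3)·I) v_1 = (0, 0, 0)ᵀ = 0. ✓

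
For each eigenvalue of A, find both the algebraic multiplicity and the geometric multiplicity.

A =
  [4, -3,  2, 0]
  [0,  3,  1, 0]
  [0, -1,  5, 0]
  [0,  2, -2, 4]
λ = 4: alg = 4, geom = 2

Step 1 — factor the characteristic polynomial to read off the algebraic multiplicities:
  χ_A(x) = (x - 4)^4

Step 2 — compute geometric multiplicities via the rank-nullity identity g(λ) = n − rank(A − λI):
  rank(A − (4)·I) = 2, so dim ker(A − (4)·I) = n − 2 = 2

Summary:
  λ = 4: algebraic multiplicity = 4, geometric multiplicity = 2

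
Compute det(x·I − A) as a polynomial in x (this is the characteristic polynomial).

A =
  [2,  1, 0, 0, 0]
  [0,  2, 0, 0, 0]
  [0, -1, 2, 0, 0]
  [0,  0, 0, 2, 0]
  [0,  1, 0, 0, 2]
x^5 - 10*x^4 + 40*x^3 - 80*x^2 + 80*x - 32

Expanding det(x·I − A) (e.g. by cofactor expansion or by noting that A is similar to its Jordan form J, which has the same characteristic polynomial as A) gives
  χ_A(x) = x^5 - 10*x^4 + 40*x^3 - 80*x^2 + 80*x - 32
which factors as (x - 2)^5. The eigenvalues (with algebraic multiplicities) are λ = 2 with multiplicity 5.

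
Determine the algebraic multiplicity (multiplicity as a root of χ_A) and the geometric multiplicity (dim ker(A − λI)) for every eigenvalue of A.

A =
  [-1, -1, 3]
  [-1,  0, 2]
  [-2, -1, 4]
λ = 1: alg = 3, geom = 1

Step 1 — factor the characteristic polynomial to read off the algebraic multiplicities:
  χ_A(x) = (x - 1)^3

Step 2 — compute geometric multiplicities via the rank-nullity identity g(λ) = n − rank(A − λI):
  rank(A − (1)·I) = 2, so dim ker(A − (1)·I) = n − 2 = 1

Summary:
  λ = 1: algebraic multiplicity = 3, geometric multiplicity = 1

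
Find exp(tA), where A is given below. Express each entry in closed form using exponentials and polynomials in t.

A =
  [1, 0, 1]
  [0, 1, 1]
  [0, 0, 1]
e^{tA} =
  [exp(t), 0, t*exp(t)]
  [0, exp(t), t*exp(t)]
  [0, 0, exp(t)]

Strategy: write A = P · J · P⁻¹ where J is a Jordan canonical form, so e^{tA} = P · e^{tJ} · P⁻¹, and e^{tJ} can be computed block-by-block.

A has Jordan form
J =
  [1, 1, 0]
  [0, 1, 0]
  [0, 0, 1]
(up to reordering of blocks).

Per-block formulas:
  For a 2×2 Jordan block J_2(1): exp(t · J_2(1)) = e^(1t)·(I + t·N), where N is the 2×2 nilpotent shift.
  For a 1×1 block at λ = 1: exp(t · [1]) = [e^(1t)].

After assembling e^{tJ} and conjugating by P, we get:

e^{tA} =
  [exp(t), 0, t*exp(t)]
  [0, exp(t), t*exp(t)]
  [0, 0, exp(t)]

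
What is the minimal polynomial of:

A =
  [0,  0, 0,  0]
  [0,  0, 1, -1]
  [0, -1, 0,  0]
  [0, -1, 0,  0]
x^3

The characteristic polynomial is χ_A(x) = x^4, so the eigenvalues are known. The minimal polynomial is
  m_A(x) = Π_λ (x − λ)^{k_λ}
where k_λ is the size of the *largest* Jordan block for λ (equivalently, the smallest k with (A − λI)^k v = 0 for every generalised eigenvector v of λ).

  λ = 0: largest Jordan block has size 3, contributing (x − 0)^3

So m_A(x) = x^3 = x^3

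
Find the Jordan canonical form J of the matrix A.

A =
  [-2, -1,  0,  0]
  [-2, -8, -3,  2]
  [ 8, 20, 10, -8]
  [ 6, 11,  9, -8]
J_3(-2) ⊕ J_1(-2)

The characteristic polynomial is
  det(x·I − A) = x^4 + 8*x^3 + 24*x^2 + 32*x + 16 = (x + 2)^4

Eigenvalues and multiplicities (the geometric multiplicity of λ is n − rank(A − λI), which equals the number of Jordan blocks for λ):
  λ = -2: algebraic multiplicity = 4, geometric multiplicity = 2

Determining the block sizes for each eigenvalue:
  λ = -2: with am = 4 and gm = 2, the partition is not yet determined (e.g. several partitions of 4 into 2 parts exist). Let N = A − (-2)·I. Computing rank(N^1) = 2, rank(N^2) = 1, rank(N^3) = 0; the number of blocks of size ≥ j is rank(N^{j−1}) − rank(N^j), giving [2, 1, 1]. So we have 1 block(s) of size 3, 1 block(s) of size 1 → block sizes [3, 1]

Assembling the blocks gives a Jordan form
J =
  [-2,  1,  0,  0]
  [ 0, -2,  1,  0]
  [ 0,  0, -2,  0]
  [ 0,  0,  0, -2]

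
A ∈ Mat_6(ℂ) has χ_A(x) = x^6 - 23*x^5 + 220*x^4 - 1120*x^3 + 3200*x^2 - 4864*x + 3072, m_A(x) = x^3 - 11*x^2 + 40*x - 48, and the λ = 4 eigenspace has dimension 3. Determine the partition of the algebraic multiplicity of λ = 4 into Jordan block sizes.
Block sizes for λ = 4: [2, 2, 1]

Step 1 — from the characteristic polynomial, algebraic multiplicity of λ = 4 is 5. From dim ker(A − (4)·I) = 3, there are exactly 3 Jordan blocks for λ = 4.
Step 2 — from the minimal polynomial, the factor (x − 4)^2 tells us the largest block for λ = 4 has size 2.
Step 3 — with total size 5, 3 blocks, and largest block 2, the block sizes (in nonincreasing order) are [2, 2, 1].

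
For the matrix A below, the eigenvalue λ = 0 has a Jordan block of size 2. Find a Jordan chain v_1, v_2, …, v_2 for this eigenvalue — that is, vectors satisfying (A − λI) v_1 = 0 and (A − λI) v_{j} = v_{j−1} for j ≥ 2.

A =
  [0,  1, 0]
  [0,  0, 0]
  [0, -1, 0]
A Jordan chain for λ = 0 of length 2:
v_1 = (1, 0, -1)ᵀ
v_2 = (0, 1, 0)ᵀ

Let N = A − (0)·I. We want v_2 with N^2 v_2 = 0 but N^1 v_2 ≠ 0; then v_{j-1} := N · v_j for j = 2, …, 2.

Pick v_2 = (0, 1, 0)ᵀ.
Then v_1 = N · v_2 = (1, 0, -1)ᵀ.

Sanity check: (A − (0)·I) v_1 = (0, 0, 0)ᵀ = 0. ✓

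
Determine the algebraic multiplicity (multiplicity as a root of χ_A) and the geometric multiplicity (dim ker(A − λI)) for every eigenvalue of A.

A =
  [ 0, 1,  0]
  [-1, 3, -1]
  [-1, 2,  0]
λ = 1: alg = 3, geom = 1

Step 1 — factor the characteristic polynomial to read off the algebraic multiplicities:
  χ_A(x) = (x - 1)^3

Step 2 — compute geometric multiplicities via the rank-nullity identity g(λ) = n − rank(A − λI):
  rank(A − (1)·I) = 2, so dim ker(A − (1)·I) = n − 2 = 1

Summary:
  λ = 1: algebraic multiplicity = 3, geometric multiplicity = 1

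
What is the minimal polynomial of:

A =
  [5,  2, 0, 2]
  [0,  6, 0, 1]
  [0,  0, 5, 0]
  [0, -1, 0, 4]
x^2 - 10*x + 25

The characteristic polynomial is χ_A(x) = (x - 5)^4, so the eigenvalues are known. The minimal polynomial is
  m_A(x) = Π_λ (x − λ)^{k_λ}
where k_λ is the size of the *largest* Jordan block for λ (equivalently, the smallest k with (A − λI)^k v = 0 for every generalised eigenvector v of λ).

  λ = 5: largest Jordan block has size 2, contributing (x − 5)^2

So m_A(x) = (x - 5)^2 = x^2 - 10*x + 25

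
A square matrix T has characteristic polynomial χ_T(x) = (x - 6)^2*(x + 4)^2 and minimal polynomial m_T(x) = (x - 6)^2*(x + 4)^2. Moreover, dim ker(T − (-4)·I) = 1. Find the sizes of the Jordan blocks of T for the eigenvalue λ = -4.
Block sizes for λ = -4: [2]

Step 1 — from the characteristic polynomial, algebraic multiplicity of λ = -4 is 2. From dim ker(T − (-4)·I) = 1, there are exactly 1 Jordan blocks for λ = -4.
Step 2 — from the minimal polynomial, the factor (x + 4)^2 tells us the largest block for λ = -4 has size 2.
Step 3 — with total size 2, 1 blocks, and largest block 2, the block sizes (in nonincreasing order) are [2].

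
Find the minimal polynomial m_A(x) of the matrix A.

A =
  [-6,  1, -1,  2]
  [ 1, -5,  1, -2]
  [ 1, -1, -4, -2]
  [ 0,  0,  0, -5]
x^3 + 15*x^2 + 75*x + 125

The characteristic polynomial is χ_A(x) = (x + 5)^4, so the eigenvalues are known. The minimal polynomial is
  m_A(x) = Π_λ (x − λ)^{k_λ}
where k_λ is the size of the *largest* Jordan block for λ (equivalently, the smallest k with (A − λI)^k v = 0 for every generalised eigenvector v of λ).

  λ = -5: largest Jordan block has size 3, contributing (x + 5)^3

So m_A(x) = (x + 5)^3 = x^3 + 15*x^2 + 75*x + 125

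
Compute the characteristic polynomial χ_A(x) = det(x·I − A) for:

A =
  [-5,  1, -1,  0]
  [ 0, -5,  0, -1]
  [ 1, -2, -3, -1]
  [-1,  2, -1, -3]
x^4 + 16*x^3 + 96*x^2 + 256*x + 256

Expanding det(x·I − A) (e.g. by cofactor expansion or by noting that A is similar to its Jordan form J, which has the same characteristic polynomial as A) gives
  χ_A(x) = x^4 + 16*x^3 + 96*x^2 + 256*x + 256
which factors as (x + 4)^4. The eigenvalues (with algebraic multiplicities) are λ = -4 with multiplicity 4.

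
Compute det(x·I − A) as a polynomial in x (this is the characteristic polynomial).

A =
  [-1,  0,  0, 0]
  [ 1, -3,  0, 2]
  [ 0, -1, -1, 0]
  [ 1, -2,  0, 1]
x^4 + 4*x^3 + 6*x^2 + 4*x + 1

Expanding det(x·I − A) (e.g. by cofactor expansion or by noting that A is similar to its Jordan form J, which has the same characteristic polynomial as A) gives
  χ_A(x) = x^4 + 4*x^3 + 6*x^2 + 4*x + 1
which factors as (x + 1)^4. The eigenvalues (with algebraic multiplicities) are λ = -1 with multiplicity 4.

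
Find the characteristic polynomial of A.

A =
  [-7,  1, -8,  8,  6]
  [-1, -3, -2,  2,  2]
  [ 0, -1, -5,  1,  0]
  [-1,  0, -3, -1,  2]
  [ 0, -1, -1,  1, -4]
x^5 + 20*x^4 + 160*x^3 + 640*x^2 + 1280*x + 1024

Expanding det(x·I − A) (e.g. by cofactor expansion or by noting that A is similar to its Jordan form J, which has the same characteristic polynomial as A) gives
  χ_A(x) = x^5 + 20*x^4 + 160*x^3 + 640*x^2 + 1280*x + 1024
which factors as (x + 4)^5. The eigenvalues (with algebraic multiplicities) are λ = -4 with multiplicity 5.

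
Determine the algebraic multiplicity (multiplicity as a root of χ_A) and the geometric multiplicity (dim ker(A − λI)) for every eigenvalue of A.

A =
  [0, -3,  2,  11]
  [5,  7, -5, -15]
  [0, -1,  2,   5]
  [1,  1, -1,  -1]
λ = 2: alg = 4, geom = 2

Step 1 — factor the characteristic polynomial to read off the algebraic multiplicities:
  χ_A(x) = (x - 2)^4

Step 2 — compute geometric multiplicities via the rank-nullity identity g(λ) = n − rank(A − λI):
  rank(A − (2)·I) = 2, so dim ker(A − (2)·I) = n − 2 = 2

Summary:
  λ = 2: algebraic multiplicity = 4, geometric multiplicity = 2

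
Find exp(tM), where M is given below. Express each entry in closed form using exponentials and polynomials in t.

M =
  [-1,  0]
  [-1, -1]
e^{tM} =
  [exp(-t), 0]
  [-t*exp(-t), exp(-t)]

Strategy: write M = P · J · P⁻¹ where J is a Jordan canonical form, so e^{tM} = P · e^{tJ} · P⁻¹, and e^{tJ} can be computed block-by-block.

M has Jordan form
J =
  [-1,  1]
  [ 0, -1]
(up to reordering of blocks).

Per-block formulas:
  For a 2×2 Jordan block J_2(-1): exp(t · J_2(-1)) = e^(-1t)·(I + t·N), where N is the 2×2 nilpotent shift.

After assembling e^{tJ} and conjugating by P, we get:

e^{tM} =
  [exp(-t), 0]
  [-t*exp(-t), exp(-t)]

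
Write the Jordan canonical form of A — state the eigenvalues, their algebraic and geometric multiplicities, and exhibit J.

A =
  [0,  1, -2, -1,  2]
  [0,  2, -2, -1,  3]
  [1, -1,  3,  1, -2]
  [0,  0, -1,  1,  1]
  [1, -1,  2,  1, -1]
J_3(1) ⊕ J_2(1)

The characteristic polynomial is
  det(x·I − A) = x^5 - 5*x^4 + 10*x^3 - 10*x^2 + 5*x - 1 = (x - 1)^5

Eigenvalues and multiplicities (the geometric multiplicity of λ is n − rank(A − λI), which equals the number of Jordan blocks for λ):
  λ = 1: algebraic multiplicity = 5, geometric multiplicity = 2

Determining the block sizes for each eigenvalue:
  λ = 1: with am = 5 and gm = 2, the partition is not yet determined (e.g. several partitions of 5 into 2 parts exist). Let N = A − (1)·I. Computing rank(N^1) = 3, rank(N^2) = 1, rank(N^3) = 0; the number of blocks of size ≥ j is rank(N^{j−1}) − rank(N^j), giving [2, 2, 1]. So we have 1 block(s) of size 3, 1 block(s) of size 2 → block sizes [3, 2]

Assembling the blocks gives a Jordan form
J =
  [1, 1, 0, 0, 0]
  [0, 1, 1, 0, 0]
  [0, 0, 1, 0, 0]
  [0, 0, 0, 1, 1]
  [0, 0, 0, 0, 1]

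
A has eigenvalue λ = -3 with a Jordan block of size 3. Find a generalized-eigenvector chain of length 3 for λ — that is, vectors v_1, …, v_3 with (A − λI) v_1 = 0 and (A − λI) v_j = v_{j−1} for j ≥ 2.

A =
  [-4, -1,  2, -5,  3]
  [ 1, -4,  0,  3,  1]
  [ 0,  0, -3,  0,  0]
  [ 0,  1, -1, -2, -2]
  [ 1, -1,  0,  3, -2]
A Jordan chain for λ = -3 of length 3:
v_1 = (3, -1, 0, -1, -1)ᵀ
v_2 = (-1, 1, 0, 0, 1)ᵀ
v_3 = (1, 0, 0, 0, 0)ᵀ

Let N = A − (-3)·I. We want v_3 with N^3 v_3 = 0 but N^2 v_3 ≠ 0; then v_{j-1} := N · v_j for j = 3, …, 2.

Pick v_3 = (1, 0, 0, 0, 0)ᵀ.
Then v_2 = N · v_3 = (-1, 1, 0, 0, 1)ᵀ.
Then v_1 = N · v_2 = (3, -1, 0, -1, -1)ᵀ.

Sanity check: (A − (-3)·I) v_1 = (0, 0, 0, 0, 0)ᵀ = 0. ✓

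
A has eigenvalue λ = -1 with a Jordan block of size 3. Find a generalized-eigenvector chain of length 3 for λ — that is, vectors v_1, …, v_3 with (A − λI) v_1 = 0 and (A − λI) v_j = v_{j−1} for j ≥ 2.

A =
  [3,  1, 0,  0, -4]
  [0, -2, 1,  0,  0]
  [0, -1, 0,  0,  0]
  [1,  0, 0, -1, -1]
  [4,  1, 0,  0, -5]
A Jordan chain for λ = -1 of length 3:
v_1 = (-1, 0, 0, 0, -1)ᵀ
v_2 = (1, -1, -1, 0, 1)ᵀ
v_3 = (0, 1, 0, 0, 0)ᵀ

Let N = A − (-1)·I. We want v_3 with N^3 v_3 = 0 but N^2 v_3 ≠ 0; then v_{j-1} := N · v_j for j = 3, …, 2.

Pick v_3 = (0, 1, 0, 0, 0)ᵀ.
Then v_2 = N · v_3 = (1, -1, -1, 0, 1)ᵀ.
Then v_1 = N · v_2 = (-1, 0, 0, 0, -1)ᵀ.

Sanity check: (A − (-1)·I) v_1 = (0, 0, 0, 0, 0)ᵀ = 0. ✓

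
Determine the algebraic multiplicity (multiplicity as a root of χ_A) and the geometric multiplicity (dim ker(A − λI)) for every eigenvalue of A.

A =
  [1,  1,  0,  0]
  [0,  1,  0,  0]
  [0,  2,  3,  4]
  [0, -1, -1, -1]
λ = 1: alg = 4, geom = 2

Step 1 — factor the characteristic polynomial to read off the algebraic multiplicities:
  χ_A(x) = (x - 1)^4

Step 2 — compute geometric multiplicities via the rank-nullity identity g(λ) = n − rank(A − λI):
  rank(A − (1)·I) = 2, so dim ker(A − (1)·I) = n − 2 = 2

Summary:
  λ = 1: algebraic multiplicity = 4, geometric multiplicity = 2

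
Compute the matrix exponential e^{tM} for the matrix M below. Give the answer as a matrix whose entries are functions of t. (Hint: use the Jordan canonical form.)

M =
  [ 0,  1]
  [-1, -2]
e^{tM} =
  [t*exp(-t) + exp(-t), t*exp(-t)]
  [-t*exp(-t), -t*exp(-t) + exp(-t)]

Strategy: write M = P · J · P⁻¹ where J is a Jordan canonical form, so e^{tM} = P · e^{tJ} · P⁻¹, and e^{tJ} can be computed block-by-block.

M has Jordan form
J =
  [-1,  1]
  [ 0, -1]
(up to reordering of blocks).

Per-block formulas:
  For a 2×2 Jordan block J_2(-1): exp(t · J_2(-1)) = e^(-1t)·(I + t·N), where N is the 2×2 nilpotent shift.

After assembling e^{tJ} and conjugating by P, we get:

e^{tM} =
  [t*exp(-t) + exp(-t), t*exp(-t)]
  [-t*exp(-t), -t*exp(-t) + exp(-t)]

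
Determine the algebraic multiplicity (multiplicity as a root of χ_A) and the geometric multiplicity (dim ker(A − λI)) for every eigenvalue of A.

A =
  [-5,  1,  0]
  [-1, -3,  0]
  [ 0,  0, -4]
λ = -4: alg = 3, geom = 2

Step 1 — factor the characteristic polynomial to read off the algebraic multiplicities:
  χ_A(x) = (x + 4)^3

Step 2 — compute geometric multiplicities via the rank-nullity identity g(λ) = n − rank(A − λI):
  rank(A − (-4)·I) = 1, so dim ker(A − (-4)·I) = n − 1 = 2

Summary:
  λ = -4: algebraic multiplicity = 3, geometric multiplicity = 2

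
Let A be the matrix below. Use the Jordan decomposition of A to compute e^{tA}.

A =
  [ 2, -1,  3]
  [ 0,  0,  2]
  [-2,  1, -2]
e^{tA} =
  [-t^2 + 2*t + 1, t^2/2 - t, -t^2 + 3*t]
  [-2*t^2, t^2 + 1, -2*t^2 + 2*t]
  [-2*t, t, 1 - 2*t]

Strategy: write A = P · J · P⁻¹ where J is a Jordan canonical form, so e^{tA} = P · e^{tJ} · P⁻¹, and e^{tJ} can be computed block-by-block.

A has Jordan form
J =
  [0, 1, 0]
  [0, 0, 1]
  [0, 0, 0]
(up to reordering of blocks).

Per-block formulas:
  For a 3×3 Jordan block J_3(0): exp(t · J_3(0)) = e^(0t)·(I + t·N + (t^2/2)·N^2), where N is the 3×3 nilpotent shift.

After assembling e^{tJ} and conjugating by P, we get:

e^{tA} =
  [-t^2 + 2*t + 1, t^2/2 - t, -t^2 + 3*t]
  [-2*t^2, t^2 + 1, -2*t^2 + 2*t]
  [-2*t, t, 1 - 2*t]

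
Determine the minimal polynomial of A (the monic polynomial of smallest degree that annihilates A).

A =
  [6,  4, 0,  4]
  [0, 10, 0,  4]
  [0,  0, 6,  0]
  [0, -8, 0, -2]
x^2 - 8*x + 12

The characteristic polynomial is χ_A(x) = (x - 6)^3*(x - 2), so the eigenvalues are known. The minimal polynomial is
  m_A(x) = Π_λ (x − λ)^{k_λ}
where k_λ is the size of the *largest* Jordan block for λ (equivalently, the smallest k with (A − λI)^k v = 0 for every generalised eigenvector v of λ).

  λ = 2: largest Jordan block has size 1, contributing (x − 2)
  λ = 6: largest Jordan block has size 1, contributing (x − 6)

So m_A(x) = (x - 6)*(x - 2) = x^2 - 8*x + 12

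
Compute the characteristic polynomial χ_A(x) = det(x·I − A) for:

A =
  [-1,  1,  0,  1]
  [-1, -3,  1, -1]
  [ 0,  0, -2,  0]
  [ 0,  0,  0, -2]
x^4 + 8*x^3 + 24*x^2 + 32*x + 16

Expanding det(x·I − A) (e.g. by cofactor expansion or by noting that A is similar to its Jordan form J, which has the same characteristic polynomial as A) gives
  χ_A(x) = x^4 + 8*x^3 + 24*x^2 + 32*x + 16
which factors as (x + 2)^4. The eigenvalues (with algebraic multiplicities) are λ = -2 with multiplicity 4.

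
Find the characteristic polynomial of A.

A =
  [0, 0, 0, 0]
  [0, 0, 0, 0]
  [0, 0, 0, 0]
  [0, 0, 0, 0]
x^4

Expanding det(x·I − A) (e.g. by cofactor expansion or by noting that A is similar to its Jordan form J, which has the same characteristic polynomial as A) gives
  χ_A(x) = x^4
which factors as x^4. The eigenvalues (with algebraic multiplicities) are λ = 0 with multiplicity 4.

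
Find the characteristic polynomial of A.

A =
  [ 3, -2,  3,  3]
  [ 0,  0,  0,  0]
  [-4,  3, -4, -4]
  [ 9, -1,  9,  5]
x^4 - 4*x^3 + 4*x^2

Expanding det(x·I − A) (e.g. by cofactor expansion or by noting that A is similar to its Jordan form J, which has the same characteristic polynomial as A) gives
  χ_A(x) = x^4 - 4*x^3 + 4*x^2
which factors as x^2*(x - 2)^2. The eigenvalues (with algebraic multiplicities) are λ = 0 with multiplicity 2, λ = 2 with multiplicity 2.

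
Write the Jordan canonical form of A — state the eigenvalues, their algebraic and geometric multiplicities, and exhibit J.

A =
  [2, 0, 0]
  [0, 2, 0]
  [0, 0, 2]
J_1(2) ⊕ J_1(2) ⊕ J_1(2)

The characteristic polynomial is
  det(x·I − A) = x^3 - 6*x^2 + 12*x - 8 = (x - 2)^3

Eigenvalues and multiplicities (the geometric multiplicity of λ is n − rank(A − λI), which equals the number of Jordan blocks for λ):
  λ = 2: algebraic multiplicity = 3, geometric multiplicity = 3

Determining the block sizes for each eigenvalue:
  λ = 2: gm = am = 3, so every block has size 1 → block sizes [1, 1, 1]

Assembling the blocks gives a Jordan form
J =
  [2, 0, 0]
  [0, 2, 0]
  [0, 0, 2]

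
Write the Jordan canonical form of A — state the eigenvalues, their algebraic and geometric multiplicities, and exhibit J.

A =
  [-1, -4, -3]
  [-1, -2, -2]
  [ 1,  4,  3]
J_3(0)

The characteristic polynomial is
  det(x·I − A) = x^3

Eigenvalues and multiplicities (the geometric multiplicity of λ is n − rank(A − λI), which equals the number of Jordan blocks for λ):
  λ = 0: algebraic multiplicity = 3, geometric multiplicity = 1

Determining the block sizes for each eigenvalue:
  λ = 0: one block (gm = 1), so the single block has size am = 3 → block sizes [3]

Assembling the blocks gives a Jordan form
J =
  [0, 1, 0]
  [0, 0, 1]
  [0, 0, 0]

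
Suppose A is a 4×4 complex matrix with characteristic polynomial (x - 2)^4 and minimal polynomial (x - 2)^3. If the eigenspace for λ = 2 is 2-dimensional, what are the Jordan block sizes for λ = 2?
Block sizes for λ = 2: [3, 1]

Step 1 — from the characteristic polynomial, algebraic multiplicity of λ = 2 is 4. From dim ker(A − (2)·I) = 2, there are exactly 2 Jordan blocks for λ = 2.
Step 2 — from the minimal polynomial, the factor (x − 2)^3 tells us the largest block for λ = 2 has size 3.
Step 3 — with total size 4, 2 blocks, and largest block 3, the block sizes (in nonincreasing order) are [3, 1].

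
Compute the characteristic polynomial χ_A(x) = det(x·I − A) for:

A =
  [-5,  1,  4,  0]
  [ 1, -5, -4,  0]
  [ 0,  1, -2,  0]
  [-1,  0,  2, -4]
x^4 + 16*x^3 + 96*x^2 + 256*x + 256

Expanding det(x·I − A) (e.g. by cofactor expansion or by noting that A is similar to its Jordan form J, which has the same characteristic polynomial as A) gives
  χ_A(x) = x^4 + 16*x^3 + 96*x^2 + 256*x + 256
which factors as (x + 4)^4. The eigenvalues (with algebraic multiplicities) are λ = -4 with multiplicity 4.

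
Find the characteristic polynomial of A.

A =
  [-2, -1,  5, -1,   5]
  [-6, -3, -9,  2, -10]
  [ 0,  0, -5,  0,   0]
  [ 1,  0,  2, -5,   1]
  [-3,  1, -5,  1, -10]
x^5 + 25*x^4 + 250*x^3 + 1250*x^2 + 3125*x + 3125

Expanding det(x·I − A) (e.g. by cofactor expansion or by noting that A is similar to its Jordan form J, which has the same characteristic polynomial as A) gives
  χ_A(x) = x^5 + 25*x^4 + 250*x^3 + 1250*x^2 + 3125*x + 3125
which factors as (x + 5)^5. The eigenvalues (with algebraic multiplicities) are λ = -5 with multiplicity 5.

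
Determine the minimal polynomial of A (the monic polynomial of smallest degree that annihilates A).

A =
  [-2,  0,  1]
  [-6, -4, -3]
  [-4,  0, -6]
x^2 + 8*x + 16

The characteristic polynomial is χ_A(x) = (x + 4)^3, so the eigenvalues are known. The minimal polynomial is
  m_A(x) = Π_λ (x − λ)^{k_λ}
where k_λ is the size of the *largest* Jordan block for λ (equivalently, the smallest k with (A − λI)^k v = 0 for every generalised eigenvector v of λ).

  λ = -4: largest Jordan block has size 2, contributing (x + 4)^2

So m_A(x) = (x + 4)^2 = x^2 + 8*x + 16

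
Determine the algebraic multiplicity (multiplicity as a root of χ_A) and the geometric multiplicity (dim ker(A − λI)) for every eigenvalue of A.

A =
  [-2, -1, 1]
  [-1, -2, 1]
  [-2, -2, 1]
λ = -1: alg = 3, geom = 2

Step 1 — factor the characteristic polynomial to read off the algebraic multiplicities:
  χ_A(x) = (x + 1)^3

Step 2 — compute geometric multiplicities via the rank-nullity identity g(λ) = n − rank(A − λI):
  rank(A − (-1)·I) = 1, so dim ker(A − (-1)·I) = n − 1 = 2

Summary:
  λ = -1: algebraic multiplicity = 3, geometric multiplicity = 2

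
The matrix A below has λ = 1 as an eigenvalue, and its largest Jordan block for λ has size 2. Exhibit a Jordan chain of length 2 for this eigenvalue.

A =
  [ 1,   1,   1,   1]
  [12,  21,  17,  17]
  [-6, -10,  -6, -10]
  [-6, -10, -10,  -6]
A Jordan chain for λ = 1 of length 2:
v_1 = (-1, 4, -2, -2)ᵀ
v_2 = (2, -1, 0, 0)ᵀ

Let N = A − (1)·I. We want v_2 with N^2 v_2 = 0 but N^1 v_2 ≠ 0; then v_{j-1} := N · v_j for j = 2, …, 2.

Pick v_2 = (2, -1, 0, 0)ᵀ.
Then v_1 = N · v_2 = (-1, 4, -2, -2)ᵀ.

Sanity check: (A − (1)·I) v_1 = (0, 0, 0, 0)ᵀ = 0. ✓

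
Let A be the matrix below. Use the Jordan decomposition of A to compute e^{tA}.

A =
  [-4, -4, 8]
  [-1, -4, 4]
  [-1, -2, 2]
e^{tA} =
  [-2*t*exp(-2*t) + exp(-2*t), -4*t*exp(-2*t), 8*t*exp(-2*t)]
  [-t*exp(-2*t), -2*t*exp(-2*t) + exp(-2*t), 4*t*exp(-2*t)]
  [-t*exp(-2*t), -2*t*exp(-2*t), 4*t*exp(-2*t) + exp(-2*t)]

Strategy: write A = P · J · P⁻¹ where J is a Jordan canonical form, so e^{tA} = P · e^{tJ} · P⁻¹, and e^{tJ} can be computed block-by-block.

A has Jordan form
J =
  [-2,  1,  0]
  [ 0, -2,  0]
  [ 0,  0, -2]
(up to reordering of blocks).

Per-block formulas:
  For a 2×2 Jordan block J_2(-2): exp(t · J_2(-2)) = e^(-2t)·(I + t·N), where N is the 2×2 nilpotent shift.
  For a 1×1 block at λ = -2: exp(t · [-2]) = [e^(-2t)].

After assembling e^{tJ} and conjugating by P, we get:

e^{tA} =
  [-2*t*exp(-2*t) + exp(-2*t), -4*t*exp(-2*t), 8*t*exp(-2*t)]
  [-t*exp(-2*t), -2*t*exp(-2*t) + exp(-2*t), 4*t*exp(-2*t)]
  [-t*exp(-2*t), -2*t*exp(-2*t), 4*t*exp(-2*t) + exp(-2*t)]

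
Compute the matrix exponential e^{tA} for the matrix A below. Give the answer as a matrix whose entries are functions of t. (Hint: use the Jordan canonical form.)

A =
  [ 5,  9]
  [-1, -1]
e^{tA} =
  [3*t*exp(2*t) + exp(2*t), 9*t*exp(2*t)]
  [-t*exp(2*t), -3*t*exp(2*t) + exp(2*t)]

Strategy: write A = P · J · P⁻¹ where J is a Jordan canonical form, so e^{tA} = P · e^{tJ} · P⁻¹, and e^{tJ} can be computed block-by-block.

A has Jordan form
J =
  [2, 1]
  [0, 2]
(up to reordering of blocks).

Per-block formulas:
  For a 2×2 Jordan block J_2(2): exp(t · J_2(2)) = e^(2t)·(I + t·N), where N is the 2×2 nilpotent shift.

After assembling e^{tJ} and conjugating by P, we get:

e^{tA} =
  [3*t*exp(2*t) + exp(2*t), 9*t*exp(2*t)]
  [-t*exp(2*t), -3*t*exp(2*t) + exp(2*t)]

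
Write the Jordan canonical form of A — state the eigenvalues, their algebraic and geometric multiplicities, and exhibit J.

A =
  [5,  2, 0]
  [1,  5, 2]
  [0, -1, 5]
J_3(5)

The characteristic polynomial is
  det(x·I − A) = x^3 - 15*x^2 + 75*x - 125 = (x - 5)^3

Eigenvalues and multiplicities (the geometric multiplicity of λ is n − rank(A − λI), which equals the number of Jordan blocks for λ):
  λ = 5: algebraic multiplicity = 3, geometric multiplicity = 1

Determining the block sizes for each eigenvalue:
  λ = 5: one block (gm = 1), so the single block has size am = 3 → block sizes [3]

Assembling the blocks gives a Jordan form
J =
  [5, 1, 0]
  [0, 5, 1]
  [0, 0, 5]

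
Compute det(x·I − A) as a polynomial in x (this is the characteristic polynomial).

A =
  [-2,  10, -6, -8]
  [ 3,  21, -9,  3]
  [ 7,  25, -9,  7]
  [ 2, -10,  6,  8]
x^4 - 18*x^3 + 108*x^2 - 216*x

Expanding det(x·I − A) (e.g. by cofactor expansion or by noting that A is similar to its Jordan form J, which has the same characteristic polynomial as A) gives
  χ_A(x) = x^4 - 18*x^3 + 108*x^2 - 216*x
which factors as x*(x - 6)^3. The eigenvalues (with algebraic multiplicities) are λ = 0 with multiplicity 1, λ = 6 with multiplicity 3.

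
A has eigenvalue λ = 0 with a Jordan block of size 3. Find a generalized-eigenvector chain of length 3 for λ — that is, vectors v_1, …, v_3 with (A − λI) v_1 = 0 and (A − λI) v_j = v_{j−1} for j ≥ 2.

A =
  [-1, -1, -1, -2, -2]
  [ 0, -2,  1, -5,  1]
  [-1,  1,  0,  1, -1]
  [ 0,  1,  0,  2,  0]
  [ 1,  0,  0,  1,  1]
A Jordan chain for λ = 0 of length 3:
v_1 = (0, -2, 2, 1, -1)ᵀ
v_2 = (-1, 1, 0, 0, 0)ᵀ
v_3 = (0, 0, 1, 0, 0)ᵀ

Let N = A − (0)·I. We want v_3 with N^3 v_3 = 0 but N^2 v_3 ≠ 0; then v_{j-1} := N · v_j for j = 3, …, 2.

Pick v_3 = (0, 0, 1, 0, 0)ᵀ.
Then v_2 = N · v_3 = (-1, 1, 0, 0, 0)ᵀ.
Then v_1 = N · v_2 = (0, -2, 2, 1, -1)ᵀ.

Sanity check: (A − (0)·I) v_1 = (0, 0, 0, 0, 0)ᵀ = 0. ✓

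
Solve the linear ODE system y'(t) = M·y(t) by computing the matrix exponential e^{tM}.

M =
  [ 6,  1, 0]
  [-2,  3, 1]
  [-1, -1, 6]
e^{tM} =
  [-t^2*exp(5*t)/2 + t*exp(5*t) + exp(5*t), -t^2*exp(5*t)/2 + t*exp(5*t), t^2*exp(5*t)/2]
  [t^2*exp(5*t)/2 - 2*t*exp(5*t), t^2*exp(5*t)/2 - 2*t*exp(5*t) + exp(5*t), -t^2*exp(5*t)/2 + t*exp(5*t)]
  [-t*exp(5*t), -t*exp(5*t), t*exp(5*t) + exp(5*t)]

Strategy: write M = P · J · P⁻¹ where J is a Jordan canonical form, so e^{tM} = P · e^{tJ} · P⁻¹, and e^{tJ} can be computed block-by-block.

M has Jordan form
J =
  [5, 1, 0]
  [0, 5, 1]
  [0, 0, 5]
(up to reordering of blocks).

Per-block formulas:
  For a 3×3 Jordan block J_3(5): exp(t · J_3(5)) = e^(5t)·(I + t·N + (t^2/2)·N^2), where N is the 3×3 nilpotent shift.

After assembling e^{tJ} and conjugating by P, we get:

e^{tM} =
  [-t^2*exp(5*t)/2 + t*exp(5*t) + exp(5*t), -t^2*exp(5*t)/2 + t*exp(5*t), t^2*exp(5*t)/2]
  [t^2*exp(5*t)/2 - 2*t*exp(5*t), t^2*exp(5*t)/2 - 2*t*exp(5*t) + exp(5*t), -t^2*exp(5*t)/2 + t*exp(5*t)]
  [-t*exp(5*t), -t*exp(5*t), t*exp(5*t) + exp(5*t)]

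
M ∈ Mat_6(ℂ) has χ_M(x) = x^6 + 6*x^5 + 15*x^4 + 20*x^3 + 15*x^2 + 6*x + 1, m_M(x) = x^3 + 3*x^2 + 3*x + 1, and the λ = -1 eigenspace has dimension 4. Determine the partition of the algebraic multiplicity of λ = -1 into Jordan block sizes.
Block sizes for λ = -1: [3, 1, 1, 1]

Step 1 — from the characteristic polynomial, algebraic multiplicity of λ = -1 is 6. From dim ker(M − (-1)·I) = 4, there are exactly 4 Jordan blocks for λ = -1.
Step 2 — from the minimal polynomial, the factor (x + 1)^3 tells us the largest block for λ = -1 has size 3.
Step 3 — with total size 6, 4 blocks, and largest block 3, the block sizes (in nonincreasing order) are [3, 1, 1, 1].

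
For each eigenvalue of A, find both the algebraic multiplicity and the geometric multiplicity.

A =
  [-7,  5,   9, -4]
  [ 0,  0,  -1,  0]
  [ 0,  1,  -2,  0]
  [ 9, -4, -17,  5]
λ = -1: alg = 4, geom = 2

Step 1 — factor the characteristic polynomial to read off the algebraic multiplicities:
  χ_A(x) = (x + 1)^4

Step 2 — compute geometric multiplicities via the rank-nullity identity g(λ) = n − rank(A − λI):
  rank(A − (-1)·I) = 2, so dim ker(A − (-1)·I) = n − 2 = 2

Summary:
  λ = -1: algebraic multiplicity = 4, geometric multiplicity = 2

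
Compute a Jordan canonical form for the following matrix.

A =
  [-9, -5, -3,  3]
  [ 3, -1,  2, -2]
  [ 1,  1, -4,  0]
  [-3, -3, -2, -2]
J_3(-4) ⊕ J_1(-4)

The characteristic polynomial is
  det(x·I − A) = x^4 + 16*x^3 + 96*x^2 + 256*x + 256 = (x + 4)^4

Eigenvalues and multiplicities (the geometric multiplicity of λ is n − rank(A − λI), which equals the number of Jordan blocks for λ):
  λ = -4: algebraic multiplicity = 4, geometric multiplicity = 2

Determining the block sizes for each eigenvalue:
  λ = -4: with am = 4 and gm = 2, the partition is not yet determined (e.g. several partitions of 4 into 2 parts exist). Let N = A − (-4)·I. Computing rank(N^1) = 2, rank(N^2) = 1, rank(N^3) = 0; the number of blocks of size ≥ j is rank(N^{j−1}) − rank(N^j), giving [2, 1, 1]. So we have 1 block(s) of size 3, 1 block(s) of size 1 → block sizes [3, 1]

Assembling the blocks gives a Jordan form
J =
  [-4,  1,  0,  0]
  [ 0, -4,  1,  0]
  [ 0,  0, -4,  0]
  [ 0,  0,  0, -4]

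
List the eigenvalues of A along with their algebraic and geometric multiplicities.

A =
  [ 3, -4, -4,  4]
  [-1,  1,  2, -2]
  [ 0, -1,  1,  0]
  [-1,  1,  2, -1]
λ = 1: alg = 4, geom = 2

Step 1 — factor the characteristic polynomial to read off the algebraic multiplicities:
  χ_A(x) = (x - 1)^4

Step 2 — compute geometric multiplicities via the rank-nullity identity g(λ) = n − rank(A − λI):
  rank(A − (1)·I) = 2, so dim ker(A − (1)·I) = n − 2 = 2

Summary:
  λ = 1: algebraic multiplicity = 4, geometric multiplicity = 2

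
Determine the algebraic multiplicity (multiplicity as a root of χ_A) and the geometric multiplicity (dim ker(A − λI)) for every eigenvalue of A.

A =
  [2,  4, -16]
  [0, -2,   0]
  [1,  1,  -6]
λ = -2: alg = 3, geom = 2

Step 1 — factor the characteristic polynomial to read off the algebraic multiplicities:
  χ_A(x) = (x + 2)^3

Step 2 — compute geometric multiplicities via the rank-nullity identity g(λ) = n − rank(A − λI):
  rank(A − (-2)·I) = 1, so dim ker(A − (-2)·I) = n − 1 = 2

Summary:
  λ = -2: algebraic multiplicity = 3, geometric multiplicity = 2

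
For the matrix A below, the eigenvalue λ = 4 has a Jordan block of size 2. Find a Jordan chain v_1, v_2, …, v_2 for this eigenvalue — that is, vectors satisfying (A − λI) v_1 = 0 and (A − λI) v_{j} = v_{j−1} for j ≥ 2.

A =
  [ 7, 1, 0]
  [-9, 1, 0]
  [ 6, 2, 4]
A Jordan chain for λ = 4 of length 2:
v_1 = (3, -9, 6)ᵀ
v_2 = (1, 0, 0)ᵀ

Let N = A − (4)·I. We want v_2 with N^2 v_2 = 0 but N^1 v_2 ≠ 0; then v_{j-1} := N · v_j for j = 2, …, 2.

Pick v_2 = (1, 0, 0)ᵀ.
Then v_1 = N · v_2 = (3, -9, 6)ᵀ.

Sanity check: (A − (4)·I) v_1 = (0, 0, 0)ᵀ = 0. ✓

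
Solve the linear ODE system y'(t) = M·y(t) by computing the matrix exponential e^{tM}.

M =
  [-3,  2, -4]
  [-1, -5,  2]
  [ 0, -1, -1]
e^{tM} =
  [-t^2*exp(-3*t) + exp(-3*t), 2*t*exp(-3*t), -2*t^2*exp(-3*t) - 4*t*exp(-3*t)]
  [t^2*exp(-3*t) - t*exp(-3*t), -2*t*exp(-3*t) + exp(-3*t), 2*t^2*exp(-3*t) + 2*t*exp(-3*t)]
  [t^2*exp(-3*t)/2, -t*exp(-3*t), t^2*exp(-3*t) + 2*t*exp(-3*t) + exp(-3*t)]

Strategy: write M = P · J · P⁻¹ where J is a Jordan canonical form, so e^{tM} = P · e^{tJ} · P⁻¹, and e^{tJ} can be computed block-by-block.

M has Jordan form
J =
  [-3,  1,  0]
  [ 0, -3,  1]
  [ 0,  0, -3]
(up to reordering of blocks).

Per-block formulas:
  For a 3×3 Jordan block J_3(-3): exp(t · J_3(-3)) = e^(-3t)·(I + t·N + (t^2/2)·N^2), where N is the 3×3 nilpotent shift.

After assembling e^{tJ} and conjugating by P, we get:

e^{tM} =
  [-t^2*exp(-3*t) + exp(-3*t), 2*t*exp(-3*t), -2*t^2*exp(-3*t) - 4*t*exp(-3*t)]
  [t^2*exp(-3*t) - t*exp(-3*t), -2*t*exp(-3*t) + exp(-3*t), 2*t^2*exp(-3*t) + 2*t*exp(-3*t)]
  [t^2*exp(-3*t)/2, -t*exp(-3*t), t^2*exp(-3*t) + 2*t*exp(-3*t) + exp(-3*t)]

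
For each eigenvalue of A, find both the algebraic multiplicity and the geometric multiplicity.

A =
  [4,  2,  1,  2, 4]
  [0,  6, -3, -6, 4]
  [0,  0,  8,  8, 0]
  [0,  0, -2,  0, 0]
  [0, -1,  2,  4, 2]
λ = 4: alg = 5, geom = 3

Step 1 — factor the characteristic polynomial to read off the algebraic multiplicities:
  χ_A(x) = (x - 4)^5

Step 2 — compute geometric multiplicities via the rank-nullity identity g(λ) = n − rank(A − λI):
  rank(A − (4)·I) = 2, so dim ker(A − (4)·I) = n − 2 = 3

Summary:
  λ = 4: algebraic multiplicity = 5, geometric multiplicity = 3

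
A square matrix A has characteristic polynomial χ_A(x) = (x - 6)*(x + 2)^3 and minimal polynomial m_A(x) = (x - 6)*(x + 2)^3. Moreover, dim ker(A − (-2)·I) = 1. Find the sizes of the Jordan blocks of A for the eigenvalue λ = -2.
Block sizes for λ = -2: [3]

Step 1 — from the characteristic polynomial, algebraic multiplicity of λ = -2 is 3. From dim ker(A − (-2)·I) = 1, there are exactly 1 Jordan blocks for λ = -2.
Step 2 — from the minimal polynomial, the factor (x + 2)^3 tells us the largest block for λ = -2 has size 3.
Step 3 — with total size 3, 1 blocks, and largest block 3, the block sizes (in nonincreasing order) are [3].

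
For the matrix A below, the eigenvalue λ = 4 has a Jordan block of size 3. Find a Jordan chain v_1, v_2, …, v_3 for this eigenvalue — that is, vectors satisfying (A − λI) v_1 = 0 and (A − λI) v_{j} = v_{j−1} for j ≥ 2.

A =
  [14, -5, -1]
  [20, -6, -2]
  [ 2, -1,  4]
A Jordan chain for λ = 4 of length 3:
v_1 = (-2, -4, 0)ᵀ
v_2 = (10, 20, 2)ᵀ
v_3 = (1, 0, 0)ᵀ

Let N = A − (4)·I. We want v_3 with N^3 v_3 = 0 but N^2 v_3 ≠ 0; then v_{j-1} := N · v_j for j = 3, …, 2.

Pick v_3 = (1, 0, 0)ᵀ.
Then v_2 = N · v_3 = (10, 20, 2)ᵀ.
Then v_1 = N · v_2 = (-2, -4, 0)ᵀ.

Sanity check: (A − (4)·I) v_1 = (0, 0, 0)ᵀ = 0. ✓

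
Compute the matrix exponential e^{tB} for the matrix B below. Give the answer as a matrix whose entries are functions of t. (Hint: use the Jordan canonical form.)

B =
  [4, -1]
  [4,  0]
e^{tB} =
  [2*t*exp(2*t) + exp(2*t), -t*exp(2*t)]
  [4*t*exp(2*t), -2*t*exp(2*t) + exp(2*t)]

Strategy: write B = P · J · P⁻¹ where J is a Jordan canonical form, so e^{tB} = P · e^{tJ} · P⁻¹, and e^{tJ} can be computed block-by-block.

B has Jordan form
J =
  [2, 1]
  [0, 2]
(up to reordering of blocks).

Per-block formulas:
  For a 2×2 Jordan block J_2(2): exp(t · J_2(2)) = e^(2t)·(I + t·N), where N is the 2×2 nilpotent shift.

After assembling e^{tJ} and conjugating by P, we get:

e^{tB} =
  [2*t*exp(2*t) + exp(2*t), -t*exp(2*t)]
  [4*t*exp(2*t), -2*t*exp(2*t) + exp(2*t)]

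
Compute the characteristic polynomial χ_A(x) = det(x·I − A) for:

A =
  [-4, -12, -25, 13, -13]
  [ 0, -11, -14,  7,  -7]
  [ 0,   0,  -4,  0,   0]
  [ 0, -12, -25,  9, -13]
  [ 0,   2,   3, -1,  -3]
x^5 + 13*x^4 + 48*x^3 - 32*x^2 - 512*x - 768

Expanding det(x·I − A) (e.g. by cofactor expansion or by noting that A is similar to its Jordan form J, which has the same characteristic polynomial as A) gives
  χ_A(x) = x^5 + 13*x^4 + 48*x^3 - 32*x^2 - 512*x - 768
which factors as (x - 3)*(x + 4)^4. The eigenvalues (with algebraic multiplicities) are λ = -4 with multiplicity 4, λ = 3 with multiplicity 1.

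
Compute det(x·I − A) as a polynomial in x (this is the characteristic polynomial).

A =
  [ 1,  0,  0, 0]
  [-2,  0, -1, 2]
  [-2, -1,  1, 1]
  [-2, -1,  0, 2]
x^4 - 4*x^3 + 6*x^2 - 4*x + 1

Expanding det(x·I − A) (e.g. by cofactor expansion or by noting that A is similar to its Jordan form J, which has the same characteristic polynomial as A) gives
  χ_A(x) = x^4 - 4*x^3 + 6*x^2 - 4*x + 1
which factors as (x - 1)^4. The eigenvalues (with algebraic multiplicities) are λ = 1 with multiplicity 4.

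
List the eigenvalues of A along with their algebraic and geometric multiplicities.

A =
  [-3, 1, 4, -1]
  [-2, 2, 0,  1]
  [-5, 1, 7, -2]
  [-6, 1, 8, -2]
λ = 1: alg = 4, geom = 2

Step 1 — factor the characteristic polynomial to read off the algebraic multiplicities:
  χ_A(x) = (x - 1)^4

Step 2 — compute geometric multiplicities via the rank-nullity identity g(λ) = n − rank(A − λI):
  rank(A − (1)·I) = 2, so dim ker(A − (1)·I) = n − 2 = 2

Summary:
  λ = 1: algebraic multiplicity = 4, geometric multiplicity = 2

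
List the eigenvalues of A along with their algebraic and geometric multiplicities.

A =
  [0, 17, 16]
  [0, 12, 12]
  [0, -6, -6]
λ = 0: alg = 2, geom = 1; λ = 6: alg = 1, geom = 1

Step 1 — factor the characteristic polynomial to read off the algebraic multiplicities:
  χ_A(x) = x^2*(x - 6)

Step 2 — compute geometric multiplicities via the rank-nullity identity g(λ) = n − rank(A − λI):
  rank(A − (0)·I) = 2, so dim ker(A − (0)·I) = n − 2 = 1
  rank(A − (6)·I) = 2, so dim ker(A − (6)·I) = n − 2 = 1

Summary:
  λ = 0: algebraic multiplicity = 2, geometric multiplicity = 1
  λ = 6: algebraic multiplicity = 1, geometric multiplicity = 1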